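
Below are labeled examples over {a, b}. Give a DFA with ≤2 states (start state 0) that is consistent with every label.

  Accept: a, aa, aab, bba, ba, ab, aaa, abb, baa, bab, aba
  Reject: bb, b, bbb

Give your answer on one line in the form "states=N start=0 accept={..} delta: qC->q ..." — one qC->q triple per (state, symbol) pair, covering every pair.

Grow the machine one transition at a time. Run the examples from 0; the earliest place one falls off (shortest prefix, ties alphabetical) gets sent to the lowest-numbered state that keeps every Accept/Reject pair distinguishable — a pair clashes when both reach the same state with identical unread suffix — and to a fresh state only if none does.
a: 0a undefined. 0a->0: no, aab/b meet in 0 with "b" left. Open state 1: 0a->1.
b: 0b undefined. 0b->0: ok.
aa: 1a undefined. 1a->0: no, aa/bb meet in 0. 1a->1: ok.
ab: 1b undefined. 1b->0: no, aab/bb meet in 0. 1b->1: ok.
All examples now run through 2 states with every (state, symbol) defined. Accept strings end in {1}, Reject strings end in {0}; accept={1}.

states=2 start=0 accept={1} delta: 0a->1 0b->0 1a->1 1b->1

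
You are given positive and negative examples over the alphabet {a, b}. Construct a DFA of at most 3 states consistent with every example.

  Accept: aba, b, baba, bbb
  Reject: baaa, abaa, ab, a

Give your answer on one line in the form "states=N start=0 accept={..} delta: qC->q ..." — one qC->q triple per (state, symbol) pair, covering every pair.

states=2 start=0 accept={0} delta: 0a->1 0b->0 1a->0 1b->1

State merging on the prefix tree: take the shortest (then alphabetical) example prefix whose next move is undefined and point that move at state 0, else 1, else 2, ...; a target is out if some Accept/Reject pair would then sit in one state with the same input left (inseparable). If every existing state is out, open a new one.
a: 0a undefined. 0a->0: no, b/ab meet in 0 with "b" left. Open state 1: 0a->1.
b: 0b undefined. 0b->0: ok.
ab: 1b undefined. 1b->0: no, aba/a meet in 1. 1b->1: ok.
aba: 1a undefined. 1a->0: ok.
All examples now run through 2 states with every (state, symbol) defined. Accept strings end in {0}, Reject strings end in {1}; accept={0}.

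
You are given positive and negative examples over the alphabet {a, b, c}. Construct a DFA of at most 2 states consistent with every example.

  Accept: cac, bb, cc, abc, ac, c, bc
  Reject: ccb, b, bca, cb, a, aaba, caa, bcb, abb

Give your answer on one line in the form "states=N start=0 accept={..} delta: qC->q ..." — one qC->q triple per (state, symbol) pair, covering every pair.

Grow the machine one transition at a time. Run the examples from 0; the earliest place one falls off (shortest prefix, ties alphabetical) gets sent to the lowest-numbered state that keeps every Accept/Reject pair distinguishable — a pair clashes when both reach the same state with identical unread suffix — and to a fresh state only if none does.
a: 0a undefined. 0a->0: no, bb/abb meet in 0 with "bb" left. Open state 1: 0a->1.
b: 0b undefined. 0b->0: no, bb/b meet in 0. 0b->1: ok.
c: 0c undefined. 0c->0: ok.
aa: 1a undefined. 1a->0: no, cc/aaba meet in 0. 1a->1: ok.
ab: 1b undefined. 1b->0: ok.
ac: 1c undefined. 1c->0: ok.
All examples now run through 2 states with every (state, symbol) defined. Accept strings end in {0}, Reject strings end in {1}; accept={0}.

states=2 start=0 accept={0} delta: 0a->1 0b->1 0c->0 1a->1 1b->0 1c->0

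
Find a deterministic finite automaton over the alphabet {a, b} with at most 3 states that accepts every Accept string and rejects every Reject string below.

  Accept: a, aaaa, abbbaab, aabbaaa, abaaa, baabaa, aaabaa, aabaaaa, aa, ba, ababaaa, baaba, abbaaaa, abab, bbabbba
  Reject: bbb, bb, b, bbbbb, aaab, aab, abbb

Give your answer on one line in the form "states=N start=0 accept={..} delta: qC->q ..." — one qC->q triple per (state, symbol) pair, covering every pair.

states=3 start=0 accept={0,2} delta: 0a->0 0b->1 1a->2 1b->1 2a->2 2b->0

Fold the examples into a partial DFA from state 0: repeatedly fix the first undefined (state, symbol) met by the shortest-then-alphabetical prefix, trying targets in increasing order and rejecting any under which an Accept and a Reject string meet in one state with the same remainder; add a state when all current targets are rejected. Accepting states are where Accept strings end.
a: 0a undefined. 0a->0: ok.
b: 0b undefined. 0b->0: no, a/bbb meet in 0. Open state 1: 0b->1.
ba: 1a undefined. 1a->0: no, abab/b meet in 1. 1a->1: no, abaaa/b meet in 1. Open state 2: 1a->2.
bb: 1b undefined. 1b->0: no, a/bb meet in 0. 1b->1: ok.
baa: 2a undefined. 2a->0: no, abbbaab/bbb meet in 1. 2a->1: no, abbbaab/bbb meet in 1. 2a->2: ok.
abab: 2b undefined. 2b->0: ok.
All examples now run through 3 states with every (state, symbol) defined. Accept strings end in {0,2}, Reject strings end in {1}; accept={0,2}.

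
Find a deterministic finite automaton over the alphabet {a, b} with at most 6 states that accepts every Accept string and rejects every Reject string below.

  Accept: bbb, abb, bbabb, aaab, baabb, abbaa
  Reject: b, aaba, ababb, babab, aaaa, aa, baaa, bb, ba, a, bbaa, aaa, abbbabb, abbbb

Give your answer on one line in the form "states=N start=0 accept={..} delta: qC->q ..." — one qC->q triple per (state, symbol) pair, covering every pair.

states=6 start=0 accept={3,5} delta: 0a->1 0b->2 1a->0 1b->3 2a->0 2b->4 3a->0 3b->5 4a->1 4b->3 5a->5 5b->2

State merging on the prefix tree: take the shortest (then alphabetical) example prefix whose next move is undefined and point that move at state 0, else 1, else 2, ...; a target is out if some Accept/Reject pair would then sit in one state with the same input left (inseparable). If every existing state is out, open a new one.
a: 0a undefined. 0a->0: no, abb/bb meet in 0 with "bb" left. Open state 1: 0a->1.
b: 0b undefined. 0b->0: no, bbb/b meet in 0. 0b->1: no, bbabb/ababb meet in 1 with "babb" left. Open state 2: 0b->2.
aa: 1a undefined. 1a->0: ok.
ab: 1b undefined. 1b->0: no, bbb/abbbb meet in 2 with "bb" left. 1b->1: no, abb/a meet in 1. 1b->2: no, abb/bb meet in 2 with "b" left. Open state 3: 1b->3.
ba: 2a undefined. 2a->0: ok.
bb: 2b undefined. 2b->0: no, bbb/b meet in 2. 2b->1: no, bbabb/bb meet in 1. 2b->2: no, bbb/b meet in 2. 2b->3: no, bbabb/ababb meet in 3 with "abb" left. Open state 4: 2b->4.
aba: 3a undefined. 3a->0: ok.
abb: 3b undefined. 3b->0: no, abb/aaba meet in 0. 3b->1: no, abb/a meet in 1. 3b->2: no, bbb/abbbb meet in 4 with "b" left. 3b->3: no, abb/abbbb meet in 3. 3b->4: no, abb/ababb meet in 4. Open state 5: 3b->5.
bba: 4a undefined. 4a->0: no, bbabb/ababb meet in 4. 4a->1: ok.
bbb: 4b undefined. 4b->0: no, bbb/aaba meet in 0. 4b->1: no, bbb/a meet in 1. 4b->2: no, bbb/b meet in 2. 4b->3: ok.
abba: 5a undefined. 5a->0: no, abbaa/a meet in 1. 5a->1: no, abbaa/aaba meet in 0. 5a->2: no, abbaa/aaba meet in 0. 5a->3: no, abbaa/aaba meet in 0. 5a->4: no, abbaa/a meet in 1. 5a->5: ok.
abbb: 5b undefined. 5b->0: no, abb/abbbabb meet in 5. 5b->1: no, bbb/abbbb meet in 3. 5b->2: ok.
All examples now run through 6 states with every (state, symbol) defined. Accept strings end in {3,5}, Reject strings end in {0,1,2,4}; accept={3,5}.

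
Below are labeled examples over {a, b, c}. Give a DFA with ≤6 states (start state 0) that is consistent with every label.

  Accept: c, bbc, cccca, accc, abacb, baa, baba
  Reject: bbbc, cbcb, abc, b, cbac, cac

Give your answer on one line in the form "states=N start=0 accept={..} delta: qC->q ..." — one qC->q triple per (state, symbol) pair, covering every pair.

Fold the examples into a partial DFA from state 0: repeatedly fix the first undefined (state, symbol) met by the shortest-then-alphabetical prefix, trying targets in increasing order and rejecting any under which an Accept and a Reject string meet in one state with the same remainder; add a state when all current targets are rejected. Accepting states are where Accept strings end.
a: 0a undefined. 0a->0: ok.
b: 0b undefined. 0b->0: no, c/bbbc meet in 0 with "c" left. Open state 1: 0b->1.
c: 0c undefined. 0c->0: no, c/cac meet in 0. 0c->1: no, c/b meet in 1. Open state 2: 0c->2.
ba: 1a undefined. 1a->0: ok.
bb: 1b undefined. 1b->0: ok.
ca: 2a undefined. 2a->0: no, c/cac meet in 2. 2a->1: ok.
cb: 2b undefined. 2b->0: no, c/cbac meet in 2. 2b->1: no, c/cbac meet in 2. 2b->2: ok.
cc: 2c undefined. 2c->0: ok.
abc: 1c undefined. 1c->0: no, cccca/bbbc meet in 0. 1c->1: ok.
All examples now run through 3 states with every (state, symbol) defined. Accept strings end in {0,2}, Reject strings end in {1}; accept={0,2}.

states=3 start=0 accept={0,2} delta: 0a->0 0b->1 0c->2 1a->0 1b->0 1c->1 2a->1 2b->2 2c->0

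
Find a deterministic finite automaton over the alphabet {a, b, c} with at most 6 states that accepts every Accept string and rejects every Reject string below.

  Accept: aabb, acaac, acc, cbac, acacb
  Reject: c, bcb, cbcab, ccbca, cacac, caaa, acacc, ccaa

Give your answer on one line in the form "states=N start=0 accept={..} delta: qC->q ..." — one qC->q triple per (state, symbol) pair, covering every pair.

states=4 start=0 accept={0,2} delta: 0a->0 0b->0 0c->1 1a->1 1b->1 1c->2 2a->3 2b->0 2c->1 3a->1 3b->1 3c->1

Grow the machine one transition at a time. Run the examples from 0; the earliest place one falls off (shortest prefix, ties alphabetical) gets sent to the lowest-numbered state that keeps every Accept/Reject pair distinguishable — a pair clashes when both reach the same state with identical unread suffix — and to a fresh state only if none does.
a: 0a undefined. 0a->0: ok.
b: 0b undefined. 0b->0: ok.
c: 0c undefined. 0c->0: no, aabb/c meet in 0. Open state 1: 0c->1.
ca: 1a undefined. 1a->0: no, aabb/caaa meet in 0. 1a->1: ok.
cb: 1b undefined. 1b->0: no, aabb/bcb meet in 0. 1b->1: ok.
cc: 1c undefined. 1c->0: no, aabb/cbcab meet in 0. 1c->1: no, acaac/c meet in 1. Open state 2: 1c->2.
cca: 2a undefined. 2a->0: no, aabb/cbcab meet in 0. 2a->1: no, acaac/cacac meet in 2. 2a->2: no, acaac/ccaa meet in 2. Open state 3: 2a->3.
ccb: 2b undefined. 2b->0: ok.
ccaa: 3a undefined. 3a->0: no, aabb/ccaa meet in 0. 3a->1: ok.
acacc: 2c undefined. 2c->0: no, aabb/acacc meet in 0. 2c->1: ok.
cacac: 3c undefined. 3c->0: no, aabb/cacac meet in 0. 3c->1: ok.
cbcab: 3b undefined. 3b->0: no, aabb/cbcab meet in 0. 3b->1: ok.
All examples now run through 4 states with every (state, symbol) defined. Accept strings end in {0,2}, Reject strings end in {1}; accept={0,2}.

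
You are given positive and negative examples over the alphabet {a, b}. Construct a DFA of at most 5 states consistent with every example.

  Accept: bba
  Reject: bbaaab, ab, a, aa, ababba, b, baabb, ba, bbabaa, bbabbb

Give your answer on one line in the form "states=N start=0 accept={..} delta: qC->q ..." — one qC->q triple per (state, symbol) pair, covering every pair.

Fold the examples into a partial DFA from state 0: repeatedly fix the first undefined (state, symbol) met by the shortest-then-alphabetical prefix, trying targets in increasing order and rejecting any under which an Accept and a Reject string meet in one state with the same remainder; add a state when all current targets are rejected. Accepting states are where Accept strings end.
a: 0a undefined. 0a->0: ok.
b: 0b undefined. 0b->0: no, bba/bbaaab meet in 0. Open state 1: 0b->1.
ba: 1a undefined. 1a->0: no, bba/ababba meet in 1 with "ba" left. 1a->1: ok.
bb: 1b undefined. 1b->0: no, bba/a meet in 0. 1b->1: no, bba/bbaaab meet in 1. Open state 2: 1b->2.
bba: 2a undefined. 2a->0: no, bba/a meet in 0. 2a->1: no, bba/ab meet in 1. 2a->2: ok.
bbab: 2b undefined. 2b->0: no, bba/bbabbb meet in 2. 2b->1: ok.
All examples now run through 3 states with every (state, symbol) defined. Accept strings end in {2}, Reject strings end in {0,1}; accept={2}.

states=3 start=0 accept={2} delta: 0a->0 0b->1 1a->1 1b->2 2a->2 2b->1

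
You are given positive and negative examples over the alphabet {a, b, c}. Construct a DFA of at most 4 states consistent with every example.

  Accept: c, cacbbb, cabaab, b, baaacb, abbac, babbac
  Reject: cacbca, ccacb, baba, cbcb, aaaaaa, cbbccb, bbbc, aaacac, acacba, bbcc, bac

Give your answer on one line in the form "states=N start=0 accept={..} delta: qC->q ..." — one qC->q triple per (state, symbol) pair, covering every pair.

states=4 start=0 accept={1,3} delta: 0a->0 0b->1 0c->1 1a->1 1b->2 1c->2 2a->0 2b->3 2c->1 3a->0 3b->0 3c->0

Grow the machine one transition at a time. Run the examples from 0; the earliest place one falls off (shortest prefix, ties alphabetical) gets sent to the lowest-numbered state that keeps every Accept/Reject pair distinguishable — a pair clashes when both reach the same state with identical unread suffix — and to a fresh state only if none does.
a: 0a undefined. 0a->0: ok.
b: 0b undefined. 0b->0: no, c/bbbc meet in 0 with "c" left. Open state 1: 0b->1.
c: 0c undefined. 0c->0: no, c/aaaaaa meet in 0. 0c->1: ok.
ba: 1a undefined. 1a->0: no, c/aaacac meet in 1. 1a->1: ok.
bb: 1b undefined. 1b->0: no, babbac/bbbc meet in 1 with "c" left. 1b->1: no, c/baba meet in 1. Open state 2: 1b->2.
cc: 1c undefined. 1c->0: no, c/acacba meet in 1. 1c->1: no, c/aaacac meet in 1. 1c->2: ok.
bbb: 2b undefined. 2b->0: no, c/cacbca meet in 1. 2b->1: no, c/acacba meet in 1. 2b->2: no, cacbbb/aaacac meet in 2. Open state 3: 2b->3.
bbc: 2c undefined. 2c->0: no, c/cbcb meet in 1. 2c->1: ok.
cca: 2a undefined. 2a->0: ok.
bbbc: 3c undefined. 3c->0: ok.
babba: 3a undefined. 3a->0: ok.
cacbb: 3b undefined. 3b->0: ok.
All examples now run through 4 states with every (state, symbol) defined. Accept strings end in {1,3}, Reject strings end in {0,2}; accept={1,3}.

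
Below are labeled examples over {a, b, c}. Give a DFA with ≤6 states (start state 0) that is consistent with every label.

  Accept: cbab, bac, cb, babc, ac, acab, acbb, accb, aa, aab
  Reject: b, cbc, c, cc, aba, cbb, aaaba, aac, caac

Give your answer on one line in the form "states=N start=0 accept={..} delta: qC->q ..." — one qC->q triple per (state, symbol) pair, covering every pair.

Fold the examples into a partial DFA from state 0: repeatedly fix the first undefined (state, symbol) met by the shortest-then-alphabetical prefix, trying targets in increasing order and rejecting any under which an Accept and a Reject string meet in one state with the same remainder; add a state when all current targets are rejected. Accepting states are where Accept strings end.
a: 0a undefined. 0a->0: no, ac/c meet in 0 with "c" left. Open state 1: 0a->1.
b: 0b undefined. 0b->0: ok.
c: 0c undefined. 0c->0: no, cb/b meet in 0. 0c->1: no, bac/cc meet in 1 with "c" left. Open state 2: 0c->2.
aa: 1a undefined. 1a->0: no, aa/b meet in 0. 1a->1: no, bac/aac meet in 1 with "c" left. 1a->2: no, aa/c meet in 2. Open state 3: 1a->3.
ab: 1b undefined. 1b->0: no, babc/c meet in 2. 1b->1: no, aa/aba meet in 3. 1b->2: no, babc/cc meet in 2 with "c" left. 1b->3: no, babc/aac meet in 3 with "c" left. Open state 4: 1b->4.
ac: 1c undefined. 1c->0: no, bac/b meet in 0. 1c->1: ok.
ca: 2a undefined. 2a->0: no, bac/caac meet in 1. 2a->1: ok.
cb: 2b undefined. 2b->0: no, cb/b meet in 0. 2b->1: no, bac/cbc meet in 1. 2b->2: no, cb/c meet in 2. 2b->3: no, acab/cbb meet in 3 with "b" left. 2b->4: no, babc/cbc meet in 4 with "c" left. Open state 5: 2b->5.
cc: 2c undefined. 2c->0: ok.
aaa: 3a undefined. 3a->0: no, bac/aaaba meet in 1. 3a->1: ok.
aab: 3b undefined. 3b->0: no, acab/b meet in 0. 3b->1: ok.
aac: 3c undefined. 3c->0: ok.
aba: 4a undefined. 4a->0: ok.
cba: 5a undefined. 5a->0: no, cbab/b meet in 0. 5a->1: ok.
cbb: 5b undefined. 5b->0: ok.
cbc: 5c undefined. 5c->0: ok.
acbb: 4b undefined. 4b->0: no, acbb/b meet in 0. 4b->1: ok.
babc: 4c undefined. 4c->0: no, babc/b meet in 0. 4c->1: ok.
All examples now run through 6 states with every (state, symbol) defined. Accept strings end in {1,3,4,5}, Reject strings end in {0,2}; accept={1,3,4,5}.

states=6 start=0 accept={1,3,4,5} delta: 0a->1 0b->0 0c->2 1a->3 1b->4 1c->1 2a->1 2b->5 2c->0 3a->1 3b->1 3c->0 4a->0 4b->1 4c->1 5a->1 5b->0 5c->0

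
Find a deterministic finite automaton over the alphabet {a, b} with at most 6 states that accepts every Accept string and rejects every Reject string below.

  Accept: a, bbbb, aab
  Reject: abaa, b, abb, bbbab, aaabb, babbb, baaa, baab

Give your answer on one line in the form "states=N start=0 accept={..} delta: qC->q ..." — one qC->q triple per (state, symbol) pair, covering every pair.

Grow the machine one transition at a time. Run the examples from 0; the earliest place one falls off (shortest prefix, ties alphabetical) gets sent to the lowest-numbered state that keeps every Accept/Reject pair distinguishable — a pair clashes when both reach the same state with identical unread suffix — and to a fresh state only if none does.
a: 0a undefined. 0a->0: no, aab/b meet in 0 with "b" left. Open state 1: 0a->1.
b: 0b undefined. 0b->0: no, bbbb/b meet in 0. 0b->1: no, a/b meet in 1. Open state 2: 0b->2.
aa: 1a undefined. 1a->0: no, aab/b meet in 2. 1a->1: ok.
ab: 1b undefined. 1b->0: no, a/abaa meet in 1. 1b->1: no, a/abaa meet in 1. 1b->2: no, aab/b meet in 2. Open state 3: 1b->3.
ba: 2a undefined. 2a->0: no, a/baaa meet in 1. 2a->1: no, a/baaa meet in 1. 2a->2: no, bbbb/babbb meet in 2 with "bbb" left. 2a->3: ok.
bb: 2b undefined. 2b->0: ok.
aba: 3a undefined. 3a->0: no, a/abaa meet in 1. 3a->1: no, a/abaa meet in 1. 3a->2: no, bbbb/baab meet in 0. 3a->3: no, aab/abaa meet in 3. Open state 4: 3a->4.
abb: 3b undefined. 3b->0: no, bbbb/abb meet in 0. 3b->1: no, a/abb meet in 1. 3b->2: ok.
abaa: 4a undefined. 4a->0: no, bbbb/abaa meet in 0. 4a->1: no, a/abaa meet in 1. 4a->2: ok.
baab: 4b undefined. 4b->0: no, bbbb/baab meet in 0. 4b->1: no, a/baab meet in 1. 4b->2: ok.
All examples now run through 5 states with every (state, symbol) defined. Accept strings end in {0,1,3}, Reject strings end in {2}; accept={0,1,3}.

states=5 start=0 accept={0,1,3} delta: 0a->1 0b->2 1a->1 1b->3 2a->3 2b->0 3a->4 3b->2 4a->2 4b->2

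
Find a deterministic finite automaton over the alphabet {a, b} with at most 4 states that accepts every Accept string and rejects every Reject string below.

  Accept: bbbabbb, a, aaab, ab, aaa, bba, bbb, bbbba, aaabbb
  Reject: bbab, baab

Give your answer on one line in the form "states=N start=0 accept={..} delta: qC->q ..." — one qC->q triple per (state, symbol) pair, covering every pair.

State merging on the prefix tree: take the shortest (then alphabetical) example prefix whose next move is undefined and point that move at state 0, else 1, else 2, ...; a target is out if some Accept/Reject pair would then sit in one state with the same input left (inseparable). If every existing state is out, open a new one.
a: 0a undefined. 0a->0: ok.
b: 0b undefined. 0b->0: no, bbbabbb/bbab meet in 0. Open state 1: 0b->1.
ba: 1a undefined. 1a->0: no, aaab/baab meet in 1. 1a->1: ok.
bb: 1b undefined. 1b->0: no, bbbabbb/baab meet in 0. 1b->1: no, bbbabbb/bbab meet in 1. Open state 2: 1b->2.
bba: 2a undefined. 2a->0: no, aaab/bbab meet in 1. 2a->1: ok.
bbb: 2b undefined. 2b->0: ok.
All examples now run through 3 states with every (state, symbol) defined. Accept strings end in {0,1}, Reject strings end in {2}; accept={0,1}.

states=3 start=0 accept={0,1} delta: 0a->0 0b->1 1a->1 1b->2 2a->1 2b->0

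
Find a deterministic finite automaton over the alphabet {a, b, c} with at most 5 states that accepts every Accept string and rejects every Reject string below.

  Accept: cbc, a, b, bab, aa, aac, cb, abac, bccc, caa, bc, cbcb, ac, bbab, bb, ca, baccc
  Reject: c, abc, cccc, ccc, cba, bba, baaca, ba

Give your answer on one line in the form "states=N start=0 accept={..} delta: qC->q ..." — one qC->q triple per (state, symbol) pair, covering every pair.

states=4 start=0 accept={1,2} delta: 0a->1 0b->2 0c->0 1a->1 1b->0 1c->1 2a->3 2b->2 2c->2 3a->2 3b->1 3c->1

Fold the examples into a partial DFA from state 0: repeatedly fix the first undefined (state, symbol) met by the shortest-then-alphabetical prefix, trying targets in increasing order and rejecting any under which an Accept and a Reject string meet in one state with the same remainder; add a state when all current targets are rejected. Accepting states are where Accept strings end.
a: 0a undefined. 0a->0: no, aac/c meet in 0 with "c" left. Open state 1: 0a->1.
b: 0b undefined. 0b->0: no, a/bba meet in 1. 0b->1: no, aa/ba meet in 1 with "a" left. Open state 2: 0b->2.
c: 0c undefined. 0c->0: ok.
aa: 1a undefined. 1a->0: no, aa/c meet in 0. 1a->1: ok.
ab: 1b undefined. 1b->0: ok.
ac: 1c undefined. 1c->0: no, aac/c meet in 0. 1c->1: ok.
ba: 2a undefined. 2a->0: no, a/baaca meet in 1. 2a->1: no, a/cba meet in 1. 2a->2: no, b/cba meet in 2. Open state 3: 2a->3.
bb: 2b undefined. 2b->0: no, a/bba meet in 1. 2b->1: no, a/bba meet in 1. 2b->2: ok.
bc: 2c undefined. 2c->0: no, cbc/c meet in 0. 2c->1: no, cbcb/c meet in 0. 2c->2: ok.
baa: 3a undefined. 3a->0: no, a/baaca meet in 1. 3a->1: no, a/baaca meet in 1. 3a->2: ok.
bab: 3b undefined. 3b->0: no, bab/c meet in 0. 3b->1: ok.
bac: 3c undefined. 3c->0: no, baccc/c meet in 0. 3c->1: ok.
All examples now run through 4 states with every (state, symbol) defined. Accept strings end in {1,2}, Reject strings end in {0,3}; accept={1,2}.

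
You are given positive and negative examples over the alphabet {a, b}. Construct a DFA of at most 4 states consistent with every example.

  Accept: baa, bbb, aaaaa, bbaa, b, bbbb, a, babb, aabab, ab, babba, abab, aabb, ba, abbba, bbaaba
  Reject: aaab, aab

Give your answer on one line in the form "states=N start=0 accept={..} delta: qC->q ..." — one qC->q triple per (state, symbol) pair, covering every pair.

states=4 start=0 accept={0,1,2} delta: 0a->1 0b->0 1a->2 1b->0 2a->2 2b->3 3a->0 3b->0

Grow the machine one transition at a time. Run the examples from 0; the earliest place one falls off (shortest prefix, ties alphabetical) gets sent to the lowest-numbered state that keeps every Accept/Reject pair distinguishable — a pair clashes when both reach the same state with identical unread suffix — and to a fresh state only if none does.
a: 0a undefined. 0a->0: no, b/aaab meet in 0 with "b" left. Open state 1: 0a->1.
b: 0b undefined. 0b->0: ok.
aa: 1a undefined. 1a->0: no, baa/aab meet in 0. 1a->1: no, ab/aaab meet in 1 with "b" left. Open state 2: 1a->2.
ab: 1b undefined. 1b->0: ok.
aaa: 2a undefined. 2a->0: no, bbb/aaab meet in 0. 2a->1: no, bbb/aaab meet in 0. 2a->2: ok.
aab: 2b undefined. 2b->0: no, bbb/aaab meet in 0. 2b->1: no, a/aaab meet in 1. 2b->2: no, baa/aaab meet in 2. Open state 3: 2b->3.
aaba: 3a undefined. 3a->0: ok.
aabb: 3b undefined. 3b->0: ok.
All examples now run through 4 states with every (state, symbol) defined. Accept strings end in {0,1,2}, Reject strings end in {3}; accept={0,1,2}.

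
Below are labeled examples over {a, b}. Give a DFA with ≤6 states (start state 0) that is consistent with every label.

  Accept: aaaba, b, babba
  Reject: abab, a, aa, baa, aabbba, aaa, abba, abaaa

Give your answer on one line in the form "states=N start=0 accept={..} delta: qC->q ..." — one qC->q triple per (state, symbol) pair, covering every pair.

states=3 start=0 accept={1,2} delta: 0a->0 0b->1 1a->2 1b->2 2a->0 2b->0

State merging on the prefix tree: take the shortest (then alphabetical) example prefix whose next move is undefined and point that move at state 0, else 1, else 2, ...; a target is out if some Accept/Reject pair would then sit in one state with the same input left (inseparable). If every existing state is out, open a new one.
a: 0a undefined. 0a->0: ok.
b: 0b undefined. 0b->0: no, aaaba/abab meet in 0. Open state 1: 0b->1.
ba: 1a undefined. 1a->0: no, aaaba/a meet in 0. 1a->1: no, aaaba/baa meet in 1. Open state 2: 1a->2.
abb: 1b undefined. 1b->0: no, aaaba/aabbba meet in 2. 1b->1: no, aaaba/aabbba meet in 2. 1b->2: ok.
baa: 2a undefined. 2a->0: ok.
bab: 2b undefined. 2b->0: ok.
All examples now run through 3 states with every (state, symbol) defined. Accept strings end in {1,2}, Reject strings end in {0}; accept={1,2}.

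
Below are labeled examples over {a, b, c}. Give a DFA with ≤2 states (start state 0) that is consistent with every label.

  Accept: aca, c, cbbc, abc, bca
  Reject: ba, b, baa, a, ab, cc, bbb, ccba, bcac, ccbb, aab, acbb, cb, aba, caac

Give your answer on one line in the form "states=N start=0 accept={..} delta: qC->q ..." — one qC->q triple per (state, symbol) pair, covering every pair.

Fold the examples into a partial DFA from state 0: repeatedly fix the first undefined (state, symbol) met by the shortest-then-alphabetical prefix, trying targets in increasing order and rejecting any under which an Accept and a Reject string meet in one state with the same remainder; add a state when all current targets are rejected. Accepting states are where Accept strings end.
a: 0a undefined. 0a->0: ok.
b: 0b undefined. 0b->0: ok.
c: 0c undefined. 0c->0: no, aca/ba meet in 0. Open state 1: 0c->1.
ca: 1a undefined. 1a->0: no, aca/ba meet in 0. 1a->1: ok.
cb: 1b undefined. 1b->0: ok.
cc: 1c undefined. 1c->0: ok.
All examples now run through 2 states with every (state, symbol) defined. Accept strings end in {1}, Reject strings end in {0}; accept={1}.

states=2 start=0 accept={1} delta: 0a->0 0b->0 0c->1 1a->1 1b->0 1c->0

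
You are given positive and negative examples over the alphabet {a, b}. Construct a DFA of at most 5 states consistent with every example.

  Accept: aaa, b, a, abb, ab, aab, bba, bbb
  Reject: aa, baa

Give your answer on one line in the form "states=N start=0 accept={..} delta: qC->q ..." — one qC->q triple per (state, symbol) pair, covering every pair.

Fold the examples into a partial DFA from state 0: repeatedly fix the first undefined (state, symbol) met by the shortest-then-alphabetical prefix, trying targets in increasing order and rejecting any under which an Accept and a Reject string meet in one state with the same remainder; add a state when all current targets are rejected. Accepting states are where Accept strings end.
a: 0a undefined. 0a->0: no, aaa/aa meet in 0. Open state 1: 0a->1.
b: 0b undefined. 0b->0: ok.
aa: 1a undefined. 1a->0: no, b/aa meet in 0. 1a->1: no, aaa/aa meet in 1. Open state 2: 1a->2.
ab: 1b undefined. 1b->0: ok.
aaa: 2a undefined. 2a->0: ok.
aab: 2b undefined. 2b->0: ok.
All examples now run through 3 states with every (state, symbol) defined. Accept strings end in {0,1}, Reject strings end in {2}; accept={0,1}.

states=3 start=0 accept={0,1} delta: 0a->1 0b->0 1a->2 1b->0 2a->0 2b->0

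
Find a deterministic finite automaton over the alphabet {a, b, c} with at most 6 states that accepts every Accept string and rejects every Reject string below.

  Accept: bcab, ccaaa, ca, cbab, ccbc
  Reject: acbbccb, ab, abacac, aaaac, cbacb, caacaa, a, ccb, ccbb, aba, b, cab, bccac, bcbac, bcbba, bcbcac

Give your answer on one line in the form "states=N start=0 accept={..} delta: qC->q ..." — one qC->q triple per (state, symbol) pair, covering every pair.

State merging on the prefix tree: take the shortest (then alphabetical) example prefix whose next move is undefined and point that move at state 0, else 1, else 2, ...; a target is out if some Accept/Reject pair would then sit in one state with the same input left (inseparable). If every existing state is out, open a new one.
a: 0a undefined. 0a->0: ok.
b: 0b undefined. 0b->0: no, bcab/cab meet in 0 with "cab" left. Open state 1: 0b->1.
c: 0c undefined. 0c->0: no, ccaaa/aaaac meet in 0. 0c->1: no, ca/aba meet in 1 with "a" left. Open state 2: 0c->2.
bc: 1c undefined. 1c->0: no, bcab/ab meet in 1. 1c->1: ok.
ca: 2a undefined. 2a->0: no, ca/caacaa meet in 0. 2a->1: no, ca/ab meet in 1. 2a->2: no, ca/aaaac meet in 2. Open state 3: 2a->3.
cb: 2b undefined. 2b->0: no, cbab/ab meet in 1. 2b->1: ok.
cc: 2c undefined. 2c->0: no, ccaaa/a meet in 0. 2c->1: ok.
aba: 1a undefined. 1a->0: no, bcab/ab meet in 1. 1a->1: no, bcab/cbacb meet in 1 with "b" left. 1a->2: no, bcab/ab meet in 1. 1a->3: no, bcab/cab meet in 3 with "b" left. Open state 4: 1a->4.
bcb: 1b undefined. 1b->0: no, ccbc/aaaac meet in 2. 1b->1: no, ccbc/acbbccb meet in 1. 1b->2: no, ccbc/ab meet in 1. 1b->3: no, ca/ccb meet in 3. 1b->4: no, bcab/ccbb meet in 4 with "b" left. Open state 5: 1b->5.
caa: 3a undefined. 3a->0: ok.
cab: 3b undefined. 3b->0: ok.
abac: 4c undefined. 4c->0: ok.
bcab: 4b undefined. 4b->0: no, bcab/caacaa meet in 0. 4b->1: no, bcab/ab meet in 1. 4b->2: no, bcab/abacac meet in 2. 4b->3: ok.
bcba: 5a undefined. 5a->0: ok.
bcbb: 5b undefined. 5b->0: ok.
bcbc: 5c undefined. 5c->0: no, ccbc/caacaa meet in 0. 5c->1: no, ccbc/ab meet in 1. 5c->2: no, ccbc/abacac meet in 2. 5c->3: ok.
ccaa: 4a undefined. 4a->0: no, ccaaa/caacaa meet in 0. 4a->1: no, ccaaa/aba meet in 4. 4a->2: ok.
acbbcc: 3c undefined. 3c->0: ok.
All examples now run through 6 states with every (state, symbol) defined. Accept strings end in {3}, Reject strings end in {0,1,2,4,5}; accept={3}.

states=6 start=0 accept={3} delta: 0a->0 0b->1 0c->2 1a->4 1b->5 1c->1 2a->3 2b->1 2c->1 3a->0 3b->0 3c->0 4a->2 4b->3 4c->0 5a->0 5b->0 5c->3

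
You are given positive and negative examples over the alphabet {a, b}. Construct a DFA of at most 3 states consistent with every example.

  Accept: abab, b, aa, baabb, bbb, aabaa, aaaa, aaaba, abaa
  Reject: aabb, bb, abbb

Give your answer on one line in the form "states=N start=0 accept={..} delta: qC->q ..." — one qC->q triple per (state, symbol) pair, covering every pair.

states=3 start=0 accept={0,1} delta: 0a->1 0b->1 1a->0 1b->2 2a->0 2b->1

State merging on the prefix tree: take the shortest (then alphabetical) example prefix whose next move is undefined and point that move at state 0, else 1, else 2, ...; a target is out if some Accept/Reject pair would then sit in one state with the same input left (inseparable). If every existing state is out, open a new one.
a: 0a undefined. 0a->0: no, bbb/abbb meet in 0 with "bbb" left. Open state 1: 0a->1.
b: 0b undefined. 0b->0: no, b/bb meet in 0. 0b->1: ok.
aa: 1a undefined. 1a->0: ok.
ab: 1b undefined. 1b->0: no, abab/aabb meet in 0. 1b->1: no, abab/aabb meet in 1. Open state 2: 1b->2.
aba: 2a undefined. 2a->0: ok.
abb: 2b undefined. 2b->0: no, abab/abbb meet in 1. 2b->1: ok.
All examples now run through 3 states with every (state, symbol) defined. Accept strings end in {0,1}, Reject strings end in {2}; accept={0,1}.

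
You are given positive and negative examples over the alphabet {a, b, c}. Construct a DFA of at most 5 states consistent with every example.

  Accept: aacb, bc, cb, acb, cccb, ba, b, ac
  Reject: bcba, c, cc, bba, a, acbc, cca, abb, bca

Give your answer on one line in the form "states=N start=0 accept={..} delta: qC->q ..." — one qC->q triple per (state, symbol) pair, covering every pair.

states=4 start=0 accept={2,3} delta: 0a->1 0b->2 0c->0 1a->0 1b->1 1c->2 2a->2 2b->3 2c->3 3a->0 3b->0 3c->0

State merging on the prefix tree: take the shortest (then alphabetical) example prefix whose next move is undefined and point that move at state 0, else 1, else 2, ...; a target is out if some Accept/Reject pair would then sit in one state with the same input left (inseparable). If every existing state is out, open a new one.
a: 0a undefined. 0a->0: no, ac/c meet in 0 with "c" left. Open state 1: 0a->1.
b: 0b undefined. 0b->0: no, bc/c meet in 0 with "c" left. 0b->1: no, b/a meet in 1. Open state 2: 0b->2.
c: 0c undefined. 0c->0: ok.
aa: 1a undefined. 1a->0: ok.
ab: 1b undefined. 1b->0: no, aacb/abb meet in 2. 1b->1: ok.
ac: 1c undefined. 1c->0: no, bc/acbc meet in 2 with "c" left. 1c->1: no, acb/a meet in 1. 1c->2: ok.
ba: 2a undefined. 2a->0: no, ba/c meet in 0. 2a->1: no, ba/a meet in 1. 2a->2: ok.
bb: 2b undefined. 2b->0: no, acb/c meet in 0. 2b->1: no, aacb/acbc meet in 2. 2b->2: no, aacb/bba meet in 2. Open state 3: 2b->3.
bc: 2c undefined. 2c->0: no, aacb/bcba meet in 2. 2c->1: no, bc/a meet in 1. 2c->2: no, aacb/bca meet in 2. 2c->3: ok.
bba: 3a undefined. 3a->0: ok.
bcb: 3b undefined. 3b->0: ok.
acbc: 3c undefined. 3c->0: ok.
All examples now run through 4 states with every (state, symbol) defined. Accept strings end in {2,3}, Reject strings end in {0,1}; accept={2,3}.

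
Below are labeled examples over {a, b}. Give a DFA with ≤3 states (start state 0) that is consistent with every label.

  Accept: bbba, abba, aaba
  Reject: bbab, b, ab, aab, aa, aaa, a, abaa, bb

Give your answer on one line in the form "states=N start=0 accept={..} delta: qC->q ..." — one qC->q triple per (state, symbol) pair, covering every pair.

Fold the examples into a partial DFA from state 0: repeatedly fix the first undefined (state, symbol) met by the shortest-then-alphabetical prefix, trying targets in increasing order and rejecting any under which an Accept and a Reject string meet in one state with the same remainder; add a state when all current targets are rejected. Accepting states are where Accept strings end.
a: 0a undefined. 0a->0: ok.
b: 0b undefined. 0b->0: no, bbba/bbab meet in 0. Open state 1: 0b->1.
bb: 1b undefined. 1b->0: no, abba/aa meet in 0. 1b->1: ok.
aba: 1a undefined. 1a->0: no, bbba/aa meet in 0. 1a->1: no, bbba/bbab meet in 1. Open state 2: 1a->2.
abaa: 2a undefined. 2a->0: ok.
bbab: 2b undefined. 2b->0: ok.
All examples now run through 3 states with every (state, symbol) defined. Accept strings end in {2}, Reject strings end in {0,1}; accept={2}.

states=3 start=0 accept={2} delta: 0a->0 0b->1 1a->2 1b->1 2a->0 2b->0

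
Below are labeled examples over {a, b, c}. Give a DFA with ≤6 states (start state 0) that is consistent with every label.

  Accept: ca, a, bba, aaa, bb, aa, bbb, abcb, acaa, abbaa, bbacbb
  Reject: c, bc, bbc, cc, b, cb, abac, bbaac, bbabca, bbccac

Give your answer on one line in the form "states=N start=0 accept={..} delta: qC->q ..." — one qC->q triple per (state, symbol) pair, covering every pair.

states=5 start=0 accept={0,3} delta: 0a->0 0b->1 0c->2 1a->0 1b->3 1c->1 2a->0 2b->1 2c->1 3a->3 3b->3 3c->4 4a->1 4b->1 4c->0

State merging on the prefix tree: take the shortest (then alphabetical) example prefix whose next move is undefined and point that move at state 0, else 1, else 2, ...; a target is out if some Accept/Reject pair would then sit in one state with the same input left (inseparable). If every existing state is out, open a new one.
a: 0a undefined. 0a->0: ok.
b: 0b undefined. 0b->0: no, ca/bbabca meet in 0 with "ca" left. Open state 1: 0b->1.
c: 0c undefined. 0c->0: no, ca/c meet in 0. 0c->1: no, bb/cb meet in 1 with "b" left. Open state 2: 0c->2.
bb: 1b undefined. 1b->0: no, bbb/b meet in 1. 1b->1: no, bb/b meet in 1. 1b->2: no, bb/c meet in 2. Open state 3: 1b->3.
bc: 1c undefined. 1c->0: no, a/bc meet in 0. 1c->1: ok.
ca: 2a undefined. 2a->0: ok.
cb: 2b undefined. 2b->0: no, ca/cb meet in 0. 2b->1: ok.
cc: 2c undefined. 2c->0: no, ca/cc meet in 0. 2c->1: ok.
aba: 1a undefined. 1a->0: ok.
bba: 3a undefined. 3a->0: no, ca/bbabca meet in 0. 3a->1: no, bba/bc meet in 1. 3a->2: no, ca/bbabca meet in 0. 3a->3: ok.
bbb: 3b undefined. 3b->0: no, ca/bbabca meet in 0. 3b->1: no, ca/bbabca meet in 0. 3b->2: no, ca/bbabca meet in 0. 3b->3: ok.
bbc: 3c undefined. 3c->0: no, ca/bbc meet in 0. 3c->1: no, ca/bbabca meet in 0. 3c->2: no, ca/bbabca meet in 0. 3c->3: no, bba/bbc meet in 3. Open state 4: 3c->4.
bbcc: 4c undefined. 4c->0: ok.
bbacb: 4b undefined. 4b->0: no, bbacbb/bc meet in 1. 4b->1: ok.
bbabca: 4a undefined. 4a->0: no, ca/bbabca meet in 0. 4a->1: ok.
All examples now run through 5 states with every (state, symbol) defined. Accept strings end in {0,3}, Reject strings end in {1,2,4}; accept={0,3}.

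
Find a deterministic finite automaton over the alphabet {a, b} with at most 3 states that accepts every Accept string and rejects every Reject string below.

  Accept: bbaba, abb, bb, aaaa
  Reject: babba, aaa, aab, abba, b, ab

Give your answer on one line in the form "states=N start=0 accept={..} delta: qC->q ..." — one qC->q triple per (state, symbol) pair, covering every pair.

Fold the examples into a partial DFA from state 0: repeatedly fix the first undefined (state, symbol) met by the shortest-then-alphabetical prefix, trying targets in increasing order and rejecting any under which an Accept and a Reject string meet in one state with the same remainder; add a state when all current targets are rejected. Accepting states are where Accept strings end.
a: 0a undefined. 0a->0: no, aaaa/aaa meet in 0. Open state 1: 0a->1.
b: 0b undefined. 0b->0: no, bb/b meet in 0. 0b->1: no, bb/ab meet in 1 with "b" left. Open state 2: 0b->2.
aa: 1a undefined. 1a->0: ok.
ab: 1b undefined. 1b->0: no, abb/aab meet in 2. 1b->1: no, abb/aaa meet in 1. 1b->2: ok.
ba: 2a undefined. 2a->0: ok.
bb: 2b undefined. 2b->0: ok.
All examples now run through 3 states with every (state, symbol) defined. Accept strings end in {0}, Reject strings end in {1,2}; accept={0}.

states=3 start=0 accept={0} delta: 0a->1 0b->2 1a->0 1b->2 2a->0 2b->0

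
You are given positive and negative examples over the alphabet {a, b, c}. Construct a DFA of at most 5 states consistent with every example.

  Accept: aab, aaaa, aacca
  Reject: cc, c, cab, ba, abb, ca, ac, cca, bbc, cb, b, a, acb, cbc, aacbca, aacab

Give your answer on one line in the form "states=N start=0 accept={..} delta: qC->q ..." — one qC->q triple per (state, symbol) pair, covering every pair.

State merging on the prefix tree: take the shortest (then alphabetical) example prefix whose next move is undefined and point that move at state 0, else 1, else 2, ...; a target is out if some Accept/Reject pair would then sit in one state with the same input left (inseparable). If every existing state is out, open a new one.
a: 0a undefined. 0a->0: no, aab/b meet in 0 with "b" left. Open state 1: 0a->1.
b: 0b undefined. 0b->0: ok.
c: 0c undefined. 0c->0: ok.
aa: 1a undefined. 1a->0: no, aab/cc meet in 0. 1a->1: no, aab/cab meet in 1 with "b" left. Open state 2: 1a->2.
ab: 1b undefined. 1b->0: ok.
ac: 1c undefined. 1c->0: ok.
aaa: 2a undefined. 2a->0: no, aaaa/ba meet in 1. 2a->1: ok.
aab: 2b undefined. 2b->0: no, aab/cc meet in 0. 2b->1: no, aab/ba meet in 1. 2b->2: ok.
aac: 2c undefined. 2c->0: no, aacca/ba meet in 1. 2c->1: no, aab/aacab meet in 2. 2c->2: no, aacca/ba meet in 1. Open state 3: 2c->3.
aaca: 3a undefined. 3a->0: ok.
aacb: 3b undefined. 3b->0: ok.
aacc: 3c undefined. 3c->0: no, aacca/ba meet in 1. 3c->1: ok.
All examples now run through 4 states with every (state, symbol) defined. Accept strings end in {2}, Reject strings end in {0,1}; accept={2}.

states=4 start=0 accept={2} delta: 0a->1 0b->0 0c->0 1a->2 1b->0 1c->0 2a->1 2b->2 2c->3 3a->0 3b->0 3c->1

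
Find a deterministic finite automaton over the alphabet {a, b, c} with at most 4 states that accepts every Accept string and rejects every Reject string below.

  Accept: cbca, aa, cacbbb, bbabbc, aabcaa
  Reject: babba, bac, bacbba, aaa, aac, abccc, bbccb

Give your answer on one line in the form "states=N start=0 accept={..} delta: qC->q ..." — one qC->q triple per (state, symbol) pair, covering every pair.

states=4 start=0 accept={1,2} delta: 0a->1 0b->0 0c->0 1a->2 1b->2 1c->3 2a->0 2b->3 2c->0 3a->0 3b->2 3c->2

Fold the examples into a partial DFA from state 0: repeatedly fix the first undefined (state, symbol) met by the shortest-then-alphabetical prefix, trying targets in increasing order and rejecting any under which an Accept and a Reject string meet in one state with the same remainder; add a state when all current targets are rejected. Accepting states are where Accept strings end.
a: 0a undefined. 0a->0: no, aa/aaa meet in 0. Open state 1: 0a->1.
b: 0b undefined. 0b->0: ok.
c: 0c undefined. 0c->0: ok.
aa: 1a undefined. 1a->0: no, cbca/aaa meet in 1. 1a->1: no, cbca/aaa meet in 1. Open state 2: 1a->2.
ab: 1b undefined. 1b->0: no, cbca/babba meet in 1. 1b->1: no, aa/babba meet in 2. 1b->2: ok.
aaa: 2a undefined. 2a->0: ok.
aab: 2b undefined. 2b->0: no, cbca/babba meet in 1. 2b->1: no, aa/babba meet in 2. 2b->2: no, bbabbc/aac meet in 2 with "c" left. Open state 3: 2b->3.
aac: 2c undefined. 2c->0: ok.
bac: 1c undefined. 1c->0: no, cbca/bacbba meet in 1. 1c->1: no, cbca/bac meet in 1. 1c->2: no, aa/bac meet in 2. 1c->3: ok.
aabc: 3c undefined. 3c->0: no, bbabbc/aaa meet in 0. 3c->1: no, aabcaa/aaa meet in 0. 3c->2: ok.
bacb: 3b undefined. 3b->0: no, cbca/bacbba meet in 1. 3b->1: no, cacbbb/bac meet in 3. 3b->2: ok.
babba: 3a undefined. 3a->0: ok.
All examples now run through 4 states with every (state, symbol) defined. Accept strings end in {1,2}, Reject strings end in {0,3}; accept={1,2}.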